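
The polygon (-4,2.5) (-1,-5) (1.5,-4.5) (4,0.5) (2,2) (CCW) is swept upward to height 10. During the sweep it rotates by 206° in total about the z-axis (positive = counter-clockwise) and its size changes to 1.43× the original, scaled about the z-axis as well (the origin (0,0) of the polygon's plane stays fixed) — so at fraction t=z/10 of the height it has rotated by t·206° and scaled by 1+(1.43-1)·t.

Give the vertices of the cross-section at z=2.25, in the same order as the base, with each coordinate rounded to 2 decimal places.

Cross-section at z=2.25: (-5.01,-1.28) (3.21,-4.58) (4.71,-2.22) (2.63,3.55) (-0.07,3.10)

t = z/height = 2.25/10 = 0.225
s = 1 + (scale-1)·z/height = 1 + (1.43-1)·2.25/10 = 1.096750
θ = twist·z/height = 206°·2.25/10 = 46.3500° = 0.808960 rad
cos θ = 0.690251, sin θ = 0.723570 (intermediates below are computed at full precision and shown rounded to 5 d.p.)
v1: (-4,2.5) → rotate → (-4.56993,-1.16865) → ×s → (-5.01207,-1.28172) → (-5.01,-1.28)
v2: (-1,-5) → rotate → (2.92760,-4.17483) → ×s → (3.21084,-4.57874) → (3.21,-4.58)
v3: (1.5,-4.5) → rotate → (4.29144,-2.02078) → ×s → (4.70664,-2.21629) → (4.71,-2.22)
v4: (4,0.5) → rotate → (2.39922,3.23940) → ×s → (2.63134,3.55282) → (2.63,3.55)
v5: (2,2) → rotate → (-0.06664,2.82764) → ×s → (-0.07308,3.10122) → (-0.07,3.10)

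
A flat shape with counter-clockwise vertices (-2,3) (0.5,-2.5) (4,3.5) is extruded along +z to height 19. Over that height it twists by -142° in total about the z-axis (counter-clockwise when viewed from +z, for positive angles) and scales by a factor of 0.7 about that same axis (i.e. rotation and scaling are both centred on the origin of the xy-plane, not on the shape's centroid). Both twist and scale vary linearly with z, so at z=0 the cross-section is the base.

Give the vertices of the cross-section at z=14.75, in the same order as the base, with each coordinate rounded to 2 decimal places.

Cross-section at z=14.75: (2.69,0.64) (-1.93,0.30) (1.46,-3.81)

t = z/height = 14.75/19 = 0.776316
s = 1 + (scale-1)·z/height = 1 + (0.7-1)·14.75/19 = 0.767105
θ = twist·z/height = -142°·14.75/19 = -110.2368° = -1.923996 rad
cos θ = -0.345902, sin θ = -0.938271 (intermediates below are computed at full precision and shown rounded to 5 d.p.)
v1: (-2,3) → rotate → (3.50662,0.83884) → ×s → (2.68994,0.64348) → (2.69,0.64)
v2: (0.5,-2.5) → rotate → (-2.51863,0.39562) → ×s → (-1.93205,0.30348) → (-1.93,0.30)
v3: (4,3.5) → rotate → (1.90034,-4.96374) → ×s → (1.45776,-3.80771) → (1.46,-3.81)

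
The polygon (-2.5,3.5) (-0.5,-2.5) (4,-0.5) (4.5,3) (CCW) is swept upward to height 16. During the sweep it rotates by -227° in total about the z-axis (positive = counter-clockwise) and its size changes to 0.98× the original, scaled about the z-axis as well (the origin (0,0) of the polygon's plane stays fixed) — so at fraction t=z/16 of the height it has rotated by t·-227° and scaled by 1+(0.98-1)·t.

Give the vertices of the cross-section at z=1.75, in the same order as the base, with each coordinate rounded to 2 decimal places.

t = z/height = 1.75/16 = 0.109375
s = 1 + (scale-1)·z/height = 1 + (0.98-1)·1.75/16 = 0.997813
θ = twist·z/height = -227°·1.75/16 = -24.8281° = -0.433333 rad
cos θ = 0.907571, sin θ = -0.419898 (intermediates below are computed at full precision and shown rounded to 5 d.p.)
v1: (-2.5,3.5) → rotate → (-0.79929,4.22624) → ×s → (-0.79754,4.21700) → (-0.80,4.22)
v2: (-0.5,-2.5) → rotate → (-1.50353,-2.05898) → ×s → (-1.50024,-2.05448) → (-1.50,-2.05)
v3: (4,-0.5) → rotate → (3.42034,-2.13338) → ×s → (3.41286,-2.12871) → (3.41,-2.13)
v4: (4.5,3) → rotate → (5.34376,0.83318) → ×s → (5.33208,0.83135) → (5.33,0.83)

Cross-section at z=1.75: (-0.80,4.22) (-1.50,-2.05) (3.41,-2.13) (5.33,0.83)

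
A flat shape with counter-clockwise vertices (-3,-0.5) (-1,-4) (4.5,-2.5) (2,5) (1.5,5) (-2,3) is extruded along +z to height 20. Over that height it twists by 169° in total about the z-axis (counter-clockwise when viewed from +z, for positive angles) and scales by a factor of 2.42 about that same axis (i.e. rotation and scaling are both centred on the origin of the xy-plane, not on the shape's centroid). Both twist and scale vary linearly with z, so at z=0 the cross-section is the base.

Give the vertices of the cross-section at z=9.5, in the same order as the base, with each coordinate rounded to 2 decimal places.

t = z/height = 9.5/20 = 0.475
s = 1 + (scale-1)·z/height = 1 + (2.42-1)·9.5/20 = 1.674500
θ = twist·z/height = 169°·9.5/20 = 80.2750° = 1.401063 rad
cos θ = 0.168919, sin θ = 0.985630 (intermediates below are computed at full precision and shown rounded to 5 d.p.)
v1: (-3,-0.5) → rotate → (-0.01394,-3.04135) → ×s → (-0.02335,-5.09274) → (-0.02,-5.09)
v2: (-1,-4) → rotate → (3.77360,-1.66131) → ×s → (6.31889,-2.78186) → (6.32,-2.78)
v3: (4.5,-2.5) → rotate → (3.22421,4.01304) → ×s → (5.39894,6.71983) → (5.40,6.72)
v4: (2,5) → rotate → (-4.59031,2.81586) → ×s → (-7.68647,4.71515) → (-7.69,4.72)
v5: (1.5,5) → rotate → (-4.67477,2.32304) → ×s → (-7.82790,3.88993) → (-7.83,3.89)
v6: (-2,3) → rotate → (-3.29473,-1.46450) → ×s → (-5.51702,-2.45231) → (-5.52,-2.45)

Cross-section at z=9.5: (-0.02,-5.09) (6.32,-2.78) (5.40,6.72) (-7.69,4.72) (-7.83,3.89) (-5.52,-2.45)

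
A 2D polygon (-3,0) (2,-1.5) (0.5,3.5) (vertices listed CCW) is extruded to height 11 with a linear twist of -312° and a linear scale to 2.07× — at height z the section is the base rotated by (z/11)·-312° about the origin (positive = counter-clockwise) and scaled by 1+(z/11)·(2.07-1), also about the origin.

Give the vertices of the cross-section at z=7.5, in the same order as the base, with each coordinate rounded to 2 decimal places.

Cross-section at z=7.5: (4.36,-2.81) (-1.51,4.05) (-4.00,-4.62)

t = z/height = 7.5/11 = 0.681818
s = 1 + (scale-1)·z/height = 1 + (2.07-1)·7.5/11 = 1.729545
θ = twist·z/height = -312°·7.5/11 = -212.7273° = -3.712791 rad
cos θ = -0.841254, sin θ = 0.540641 (intermediates below are computed at full precision and shown rounded to 5 d.p.)
v1: (-3,0) → rotate → (2.52376,-1.62192) → ×s → (4.36496,-2.80519) → (4.36,-2.81)
v2: (2,-1.5) → rotate → (-0.87155,2.34316) → ×s → (-1.50738,4.05261) → (-1.51,4.05)
v3: (0.5,3.5) → rotate → (-2.31287,-2.67407) → ×s → (-4.00021,-4.62492) → (-4.00,-4.62)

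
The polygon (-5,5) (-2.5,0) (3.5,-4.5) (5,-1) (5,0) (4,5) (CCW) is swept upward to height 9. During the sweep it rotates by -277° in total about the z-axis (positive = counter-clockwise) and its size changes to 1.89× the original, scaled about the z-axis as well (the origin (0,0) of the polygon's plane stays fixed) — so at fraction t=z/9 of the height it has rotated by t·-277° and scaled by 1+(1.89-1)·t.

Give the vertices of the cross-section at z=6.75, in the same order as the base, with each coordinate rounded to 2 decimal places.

Cross-section at z=6.75: (3.50,-11.26) (3.69,-1.94) (-1.67,9.36) (-6.60,5.36) (-7.38,3.88) (-9.78,-4.27)

t = z/height = 6.75/9 = 0.75
s = 1 + (scale-1)·z/height = 1 + (1.89-1)·6.75/9 = 1.667500
θ = twist·z/height = -277°·6.75/9 = -207.7500° = -3.625922 rad
cos θ = -0.884988, sin θ = 0.465615 (intermediates below are computed at full precision and shown rounded to 5 d.p.)
v1: (-5,5) → rotate → (2.09687,-6.75301) → ×s → (3.49652,-11.26065) → (3.50,-11.26)
v2: (-2.5,0) → rotate → (2.21247,-1.16404) → ×s → (3.68929,-1.94103) → (3.69,-1.94)
v3: (3.5,-4.5) → rotate → (-1.00219,5.61210) → ×s → (-1.67115,9.35817) → (-1.67,9.36)
v4: (5,-1) → rotate → (-3.95932,3.21306) → ×s → (-6.60217,5.35778) → (-6.60,5.36)
v5: (5,0) → rotate → (-4.42494,2.32807) → ×s → (-7.37858,3.88206) → (-7.38,3.88)
v6: (4,5) → rotate → (-5.86802,-2.56248) → ×s → (-9.78493,-4.27294) → (-9.78,-4.27)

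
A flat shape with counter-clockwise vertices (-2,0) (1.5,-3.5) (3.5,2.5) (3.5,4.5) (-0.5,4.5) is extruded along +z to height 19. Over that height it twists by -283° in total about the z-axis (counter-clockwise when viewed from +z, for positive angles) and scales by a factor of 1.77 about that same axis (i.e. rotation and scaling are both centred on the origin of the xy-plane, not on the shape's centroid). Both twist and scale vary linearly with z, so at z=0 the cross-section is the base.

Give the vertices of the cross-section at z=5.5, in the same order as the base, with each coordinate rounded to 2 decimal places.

Cross-section at z=5.5: (-0.34,2.42) (-3.98,-2.42) (3.63,-3.81) (6.05,-3.46) (5.36,1.38)

t = z/height = 5.5/19 = 0.289474
s = 1 + (scale-1)·z/height = 1 + (1.77-1)·5.5/19 = 1.222895
θ = twist·z/height = -283°·5.5/19 = -81.9211° = -1.429792 rad
cos θ = 0.140537, sin θ = -0.990075 (intermediates below are computed at full precision and shown rounded to 5 d.p.)
v1: (-2,0) → rotate → (-0.28107,1.98015) → ×s → (-0.34373,2.42152) → (-0.34,2.42)
v2: (1.5,-3.5) → rotate → (-3.25446,-1.97699) → ×s → (-3.97986,-2.41766) → (-3.98,-2.42)
v3: (3.5,2.5) → rotate → (2.96707,-3.11392) → ×s → (3.62841,-3.80800) → (3.63,-3.81)
v4: (3.5,4.5) → rotate → (4.94722,-2.83285) → ×s → (6.04993,-3.46427) → (6.05,-3.46)
v5: (-0.5,4.5) → rotate → (4.38507,1.12746) → ×s → (5.36248,1.37876) → (5.36,1.38)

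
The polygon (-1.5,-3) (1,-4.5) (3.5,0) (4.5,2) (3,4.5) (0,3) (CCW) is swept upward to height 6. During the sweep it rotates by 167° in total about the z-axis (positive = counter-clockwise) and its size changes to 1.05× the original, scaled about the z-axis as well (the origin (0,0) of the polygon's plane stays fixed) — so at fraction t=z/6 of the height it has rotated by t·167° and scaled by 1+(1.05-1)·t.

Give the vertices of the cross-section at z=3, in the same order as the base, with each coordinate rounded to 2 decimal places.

t = z/height = 3/6 = 0.5
s = 1 + (scale-1)·z/height = 1 + (1.05-1)·3/6 = 1.025000
θ = twist·z/height = 167°·3/6 = 83.5000° = 1.457350 rad
cos θ = 0.113203, sin θ = 0.993572 (intermediates below are computed at full precision and shown rounded to 5 d.p.)
v1: (-1.5,-3) → rotate → (2.81091,-1.82997) → ×s → (2.88118,-1.87572) → (2.88,-1.88)
v2: (1,-4.5) → rotate → (4.58428,0.48416) → ×s → (4.69888,0.49626) → (4.70,0.50)
v3: (3.5,0) → rotate → (0.39621,3.47750) → ×s → (0.40612,3.56444) → (0.41,3.56)
v4: (4.5,2) → rotate → (-1.47773,4.69748) → ×s → (-1.51467,4.81492) → (-1.51,4.81)
v5: (3,4.5) → rotate → (-4.13146,3.49013) → ×s → (-4.23475,3.57738) → (-4.23,3.58)
v6: (0,3) → rotate → (-2.98072,0.33961) → ×s → (-3.05523,0.34810) → (-3.06,0.35)

Cross-section at z=3: (2.88,-1.88) (4.70,0.50) (0.41,3.56) (-1.51,4.81) (-4.23,3.58) (-3.06,0.35)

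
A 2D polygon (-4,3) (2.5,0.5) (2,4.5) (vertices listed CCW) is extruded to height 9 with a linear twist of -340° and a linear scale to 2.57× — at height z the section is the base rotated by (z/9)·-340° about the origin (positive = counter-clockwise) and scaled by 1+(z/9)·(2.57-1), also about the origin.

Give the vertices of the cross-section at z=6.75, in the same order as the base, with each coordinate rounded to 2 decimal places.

Cross-section at z=6.75: (-4.06,-10.10) (-2.46,4.98) (-10.59,1.67)

t = z/height = 6.75/9 = 0.75
s = 1 + (scale-1)·z/height = 1 + (2.57-1)·6.75/9 = 2.177500
θ = twist·z/height = -340°·6.75/9 = -255.0000° = -4.450590 rad
cos θ = -0.258819, sin θ = 0.965926 (intermediates below are computed at full precision and shown rounded to 5 d.p.)
v1: (-4,3) → rotate → (-1.86250,-4.64016) → ×s → (-4.05560,-10.10395) → (-4.06,-10.10)
v2: (2.5,0.5) → rotate → (-1.13001,2.28541) → ×s → (-2.46060,4.97647) → (-2.46,4.98)
v3: (2,4.5) → rotate → (-4.86430,0.76717) → ×s → (-10.59202,1.67050) → (-10.59,1.67)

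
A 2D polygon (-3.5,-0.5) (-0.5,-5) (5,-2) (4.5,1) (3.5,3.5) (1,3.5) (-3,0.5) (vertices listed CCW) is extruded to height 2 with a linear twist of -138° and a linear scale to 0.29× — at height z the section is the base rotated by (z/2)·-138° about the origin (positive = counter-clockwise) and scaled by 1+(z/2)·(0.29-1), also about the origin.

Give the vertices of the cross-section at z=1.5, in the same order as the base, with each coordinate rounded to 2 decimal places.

t = z/height = 1.5/2 = 0.75
s = 1 + (scale-1)·z/height = 1 + (0.29-1)·1.5/2 = 0.467500
θ = twist·z/height = -138°·1.5/2 = -103.5000° = -1.806416 rad
cos θ = -0.233445, sin θ = -0.972370 (intermediates below are computed at full precision and shown rounded to 5 d.p.)
v1: (-3.5,-0.5) → rotate → (0.33087,3.52002) → ×s → (0.15468,1.64561) → (0.15,1.65)
v2: (-0.5,-5) → rotate → (-4.74513,1.65341) → ×s → (-2.21835,0.77297) → (-2.22,0.77)
v3: (5,-2) → rotate → (-3.11197,-4.39496) → ×s → (-1.45484,-2.05464) → (-1.45,-2.05)
v4: (4.5,1) → rotate → (-0.07813,-4.60911) → ×s → (-0.03653,-2.15476) → (-0.04,-2.15)
v5: (3.5,3.5) → rotate → (2.58624,-4.22035) → ×s → (1.20907,-1.97302) → (1.21,-1.97)
v6: (1,3.5) → rotate → (3.16985,-1.78943) → ×s → (1.48190,-0.83656) → (1.48,-0.84)
v7: (-3,0.5) → rotate → (1.18652,2.80039) → ×s → (0.55470,1.30918) → (0.55,1.31)

Cross-section at z=1.5: (0.15,1.65) (-2.22,0.77) (-1.45,-2.05) (-0.04,-2.15) (1.21,-1.97) (1.48,-0.84) (0.55,1.31)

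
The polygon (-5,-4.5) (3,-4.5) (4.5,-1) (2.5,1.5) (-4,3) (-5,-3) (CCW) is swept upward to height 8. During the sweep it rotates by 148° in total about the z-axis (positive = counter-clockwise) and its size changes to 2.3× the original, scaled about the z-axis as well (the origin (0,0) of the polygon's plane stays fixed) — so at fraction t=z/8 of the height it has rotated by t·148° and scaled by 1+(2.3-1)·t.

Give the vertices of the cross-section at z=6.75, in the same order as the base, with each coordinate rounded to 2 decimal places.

Cross-section at z=6.75: (13.74,-3.21) (4.14,10.56) (-3.68,8.94) (-5.58,2.50) (-0.36,-10.48) (11.16,-5.00)

t = z/height = 6.75/8 = 0.84375
s = 1 + (scale-1)·z/height = 1 + (2.3-1)·6.75/8 = 2.096875
θ = twist·z/height = 148°·6.75/8 = 124.8750° = 2.179480 rad
cos θ = -0.571788, sin θ = 0.820401 (intermediates below are computed at full precision and shown rounded to 5 d.p.)
v1: (-5,-4.5) → rotate → (6.55075,-1.52896) → ×s → (13.73610,-3.20604) → (13.74,-3.21)
v2: (3,-4.5) → rotate → (1.97644,5.03425) → ×s → (4.14435,10.55619) → (4.14,10.56)
v3: (4.5,-1) → rotate → (-1.75264,4.26359) → ×s → (-3.67508,8.94022) → (-3.68,8.94)
v4: (2.5,1.5) → rotate → (-2.66007,1.19332) → ×s → (-5.57784,2.50225) → (-5.58,2.50)
v5: (-4,3) → rotate → (-0.17405,-4.99697) → ×s → (-0.36497,-10.47802) → (-0.36,-10.48)
v6: (-5,-3) → rotate → (5.32014,-2.38664) → ×s → (11.15568,-5.00449) → (11.16,-5.00)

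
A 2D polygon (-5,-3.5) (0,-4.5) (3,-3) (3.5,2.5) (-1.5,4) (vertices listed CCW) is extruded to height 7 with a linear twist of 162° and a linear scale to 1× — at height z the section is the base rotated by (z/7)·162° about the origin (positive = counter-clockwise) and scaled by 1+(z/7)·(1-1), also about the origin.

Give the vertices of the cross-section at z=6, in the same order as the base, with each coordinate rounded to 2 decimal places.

Cross-section at z=6: (6.07,-0.65) (2.96,3.39) (-0.29,4.23) (-4.28,0.42) (-1.50,-4.00)

t = z/height = 6/7 = 0.857143
s = 1 + (scale-1)·z/height = 1 + (1-1)·6/7 = 1.000000
θ = twist·z/height = 162°·6/7 = 138.8571° = 2.423514 rad
cos θ = -0.753071, sin θ = 0.657939 (intermediates below are computed at full precision and shown rounded to 5 d.p.)
v1: (-5,-3.5) → rotate → (6.06814,-0.65394) → ×s → (6.06814,-0.65394) → (6.07,-0.65)
v2: (0,-4.5) → rotate → (2.96072,3.38882) → ×s → (2.96072,3.38882) → (2.96,3.39)
v3: (3,-3) → rotate → (-0.28540,4.23303) → ×s → (-0.28540,4.23303) → (-0.29,4.23)
v4: (3.5,2.5) → rotate → (-4.28060,0.42011) → ×s → (-4.28060,0.42011) → (-4.28,0.42)
v5: (-1.5,4) → rotate → (-1.50215,-3.99919) → ×s → (-1.50215,-3.99919) → (-1.50,-4.00)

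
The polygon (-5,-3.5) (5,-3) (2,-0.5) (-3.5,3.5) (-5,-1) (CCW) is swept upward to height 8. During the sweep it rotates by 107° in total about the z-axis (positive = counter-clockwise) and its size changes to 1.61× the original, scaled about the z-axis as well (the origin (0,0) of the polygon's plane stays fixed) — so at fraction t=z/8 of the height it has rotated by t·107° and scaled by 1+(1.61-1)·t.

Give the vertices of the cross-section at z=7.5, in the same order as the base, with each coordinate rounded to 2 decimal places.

Cross-section at z=7.5: (6.82,-6.75) (3.23,8.58) (0.21,3.23) (-4.43,-6.40) (2.95,-7.45)

t = z/height = 7.5/8 = 0.9375
s = 1 + (scale-1)·z/height = 1 + (1.61-1)·7.5/8 = 1.571875
θ = twist·z/height = 107°·7.5/8 = 100.3125° = 1.750783 rad
cos θ = -0.179017, sin θ = 0.983846 (intermediates below are computed at full precision and shown rounded to 5 d.p.)
v1: (-5,-3.5) → rotate → (4.33855,-4.29267) → ×s → (6.81965,-6.74754) → (6.82,-6.75)
v2: (5,-3) → rotate → (2.05645,5.45628) → ×s → (3.23249,8.57659) → (3.23,8.58)
v3: (2,-0.5) → rotate → (0.13389,2.05720) → ×s → (0.21046,3.23366) → (0.21,3.23)
v4: (-3.5,3.5) → rotate → (-2.81690,-4.07002) → ×s → (-4.42782,-6.39756) → (-4.43,-6.40)
v5: (-5,-1) → rotate → (1.87893,-4.74021) → ×s → (2.95344,-7.45102) → (2.95,-7.45)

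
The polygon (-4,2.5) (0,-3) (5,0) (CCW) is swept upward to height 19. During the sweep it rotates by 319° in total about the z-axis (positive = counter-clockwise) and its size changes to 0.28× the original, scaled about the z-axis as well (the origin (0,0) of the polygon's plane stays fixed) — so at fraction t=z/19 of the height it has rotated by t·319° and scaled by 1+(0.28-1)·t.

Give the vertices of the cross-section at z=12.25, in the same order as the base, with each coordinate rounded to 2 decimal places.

Cross-section at z=12.25: (2.51,-0.28) (-0.70,1.45) (-2.41,-1.16)

t = z/height = 12.25/19 = 0.644737
s = 1 + (scale-1)·z/height = 1 + (0.28-1)·12.25/19 = 0.535789
θ = twist·z/height = 319°·12.25/19 = 205.6711° = 3.589637 rad
cos θ = -0.901296, sin θ = -0.433204 (intermediates below are computed at full precision and shown rounded to 5 d.p.)
v1: (-4,2.5) → rotate → (4.68819,-0.52042) → ×s → (2.51188,-0.27884) → (2.51,-0.28)
v2: (0,-3) → rotate → (-1.29961,2.70389) → ×s → (-0.69632,1.44871) → (-0.70,1.45)
v3: (5,0) → rotate → (-4.50648,-2.16602) → ×s → (-2.41452,-1.16053) → (-2.41,-1.16)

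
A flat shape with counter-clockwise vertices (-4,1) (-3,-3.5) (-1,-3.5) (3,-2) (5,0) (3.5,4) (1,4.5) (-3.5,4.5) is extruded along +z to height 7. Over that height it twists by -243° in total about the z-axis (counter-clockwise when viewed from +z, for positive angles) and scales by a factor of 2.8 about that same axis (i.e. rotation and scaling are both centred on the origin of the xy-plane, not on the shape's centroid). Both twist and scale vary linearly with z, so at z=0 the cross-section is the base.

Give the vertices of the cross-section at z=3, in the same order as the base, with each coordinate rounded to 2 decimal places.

t = z/height = 3/7 = 0.428571
s = 1 + (scale-1)·z/height = 1 + (2.8-1)·3/7 = 1.771429
θ = twist·z/height = -243°·3/7 = -104.1429° = -1.817636 rad
cos θ = -0.244340, sin θ = -0.969690 (intermediates below are computed at full precision and shown rounded to 5 d.p.)
v1: (-4,1) → rotate → (1.94705,3.63442) → ×s → (3.44906,6.43811) → (3.45,6.44)
v2: (-3,-3.5) → rotate → (-2.66089,3.76426) → ×s → (-4.71358,6.66812) → (-4.71,6.67)
v3: (-1,-3.5) → rotate → (-3.14957,1.82488) → ×s → (-5.57924,3.23265) → (-5.58,3.23)
v4: (3,-2) → rotate → (-2.67240,-2.42039) → ×s → (-4.73397,-4.28754) → (-4.73,-4.29)
v5: (5,0) → rotate → (-1.22170,-4.84845) → ×s → (-2.16416,-8.58868) → (-2.16,-8.59)
v6: (3.5,4) → rotate → (3.02357,-4.37127) → ×s → (5.35603,-7.74340) → (5.36,-7.74)
v7: (1,4.5) → rotate → (4.11926,-2.06922) → ×s → (7.29698,-3.66548) → (7.30,-3.67)
v8: (-3.5,4.5) → rotate → (5.21879,2.29438) → ×s → (9.24472,4.06433) → (9.24,4.06)

Cross-section at z=3: (3.45,6.44) (-4.71,6.67) (-5.58,3.23) (-4.73,-4.29) (-2.16,-8.59) (5.36,-7.74) (7.30,-3.67) (9.24,4.06)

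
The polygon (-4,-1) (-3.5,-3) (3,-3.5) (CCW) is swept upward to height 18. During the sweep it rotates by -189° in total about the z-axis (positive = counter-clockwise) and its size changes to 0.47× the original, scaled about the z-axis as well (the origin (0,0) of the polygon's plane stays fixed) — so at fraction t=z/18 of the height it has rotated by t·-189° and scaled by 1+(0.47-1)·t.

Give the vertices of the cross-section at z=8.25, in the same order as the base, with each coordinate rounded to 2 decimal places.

Cross-section at z=8.25: (-0.93,2.98) (-2.42,2.51) (-2.51,-2.42)

t = z/height = 8.25/18 = 0.458333
s = 1 + (scale-1)·z/height = 1 + (0.47-1)·8.25/18 = 0.757083
θ = twist·z/height = -189°·8.25/18 = -86.6250° = -1.511891 rad
cos θ = 0.058871, sin θ = -0.998266 (intermediates below are computed at full precision and shown rounded to 5 d.p.)
v1: (-4,-1) → rotate → (-1.23375,3.93419) → ×s → (-0.93405,2.97851) → (-0.93,2.98)
v2: (-3.5,-3) → rotate → (-3.20084,3.31732) → ×s → (-2.42331,2.51149) → (-2.42,2.51)
v3: (3,-3.5) → rotate → (-3.31732,-3.20084) → ×s → (-2.51149,-2.42331) → (-2.51,-2.42)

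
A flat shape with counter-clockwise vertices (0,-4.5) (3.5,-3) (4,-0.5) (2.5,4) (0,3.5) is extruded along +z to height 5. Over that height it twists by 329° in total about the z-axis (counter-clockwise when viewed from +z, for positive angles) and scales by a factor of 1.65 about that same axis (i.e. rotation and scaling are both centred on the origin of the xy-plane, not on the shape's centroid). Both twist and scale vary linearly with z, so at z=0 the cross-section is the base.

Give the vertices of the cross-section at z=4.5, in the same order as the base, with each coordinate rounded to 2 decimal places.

t = z/height = 4.5/5 = 0.9
s = 1 + (scale-1)·z/height = 1 + (1.65-1)·4.5/5 = 1.585000
θ = twist·z/height = 329°·4.5/5 = 296.1000° = 5.167920 rad
cos θ = 0.439939, sin θ = -0.898028 (intermediates below are computed at full precision and shown rounded to 5 d.p.)
v1: (0,-4.5) → rotate → (-4.04112,-1.97973) → ×s → (-6.40518,-3.13787) → (-6.41,-3.14)
v2: (3.5,-3) → rotate → (-1.15430,-4.46291) → ×s → (-1.82956,-7.07372) → (-1.83,-7.07)
v3: (4,-0.5) → rotate → (1.31074,-3.81208) → ×s → (2.07753,-6.04215) → (2.08,-6.04)
v4: (2.5,4) → rotate → (4.69196,-0.48531) → ×s → (7.43675,-0.76922) → (7.44,-0.77)
v5: (0,3.5) → rotate → (3.14310,1.53979) → ×s → (4.98181,2.44056) → (4.98,2.44)

Cross-section at z=4.5: (-6.41,-3.14) (-1.83,-7.07) (2.08,-6.04) (7.44,-0.77) (4.98,2.44)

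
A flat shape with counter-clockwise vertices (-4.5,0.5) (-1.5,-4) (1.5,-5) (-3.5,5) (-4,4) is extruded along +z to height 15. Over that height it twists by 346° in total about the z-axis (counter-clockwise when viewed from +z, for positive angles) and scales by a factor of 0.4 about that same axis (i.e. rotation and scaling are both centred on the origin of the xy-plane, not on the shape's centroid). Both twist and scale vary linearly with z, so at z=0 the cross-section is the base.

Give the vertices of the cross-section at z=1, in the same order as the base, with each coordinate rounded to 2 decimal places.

Cross-section at z=1: (-4.16,-1.25) (0.18,-4.10) (3.21,-3.85) (-4.97,3.10) (-5.04,2.03)

t = z/height = 1/15 = 0.0666667
s = 1 + (scale-1)·z/height = 1 + (0.4-1)·1/15 = 0.960000
θ = twist·z/height = 346°·1/15 = 23.0667° = 0.402589 rad
cos θ = 0.920050, sin θ = 0.391802 (intermediates below are computed at full precision and shown rounded to 5 d.p.)
v1: (-4.5,0.5) → rotate → (-4.33612,-1.30308) → ×s → (-4.16268,-1.25096) → (-4.16,-1.25)
v2: (-1.5,-4) → rotate → (0.18713,-4.26790) → ×s → (0.17965,-4.09719) → (0.18,-4.10)
v3: (1.5,-5) → rotate → (3.33908,-4.01255) → ×s → (3.20552,-3.85204) → (3.21,-3.85)
v4: (-3.5,5) → rotate → (-5.17918,3.22894) → ×s → (-4.97202,3.09978) → (-4.97,3.10)
v5: (-4,4) → rotate → (-5.24741,2.11299) → ×s → (-5.03751,2.02847) → (-5.04,2.03)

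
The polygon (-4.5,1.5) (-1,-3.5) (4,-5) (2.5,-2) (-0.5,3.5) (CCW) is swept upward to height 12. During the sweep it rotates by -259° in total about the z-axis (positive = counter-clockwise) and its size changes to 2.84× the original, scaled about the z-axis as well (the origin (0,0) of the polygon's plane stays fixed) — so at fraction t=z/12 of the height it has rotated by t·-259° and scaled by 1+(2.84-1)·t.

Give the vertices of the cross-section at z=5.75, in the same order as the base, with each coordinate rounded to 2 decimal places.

Cross-section at z=5.75: (7.08,5.43) (-4.40,5.25) (-12.01,-0.96) (-5.75,-1.79) (5.98,-2.91)

t = z/height = 5.75/12 = 0.479167
s = 1 + (scale-1)·z/height = 1 + (2.84-1)·5.75/12 = 1.881667
θ = twist·z/height = -259°·5.75/12 = -124.1042° = -2.166026 rad
cos θ = -0.560699, sin θ = -0.828020 (intermediates below are computed at full precision and shown rounded to 5 d.p.)
v1: (-4.5,1.5) → rotate → (3.76518,2.88504) → ×s → (7.08481,5.42868) → (7.08,5.43)
v2: (-1,-3.5) → rotate → (-2.33737,2.79047) → ×s → (-4.39815,5.25073) → (-4.40,5.25)
v3: (4,-5) → rotate → (-6.38289,-0.50858) → ×s → (-12.01048,-0.95698) → (-12.01,-0.96)
v4: (2.5,-2) → rotate → (-3.05779,-0.94865) → ×s → (-5.75374,-1.78504) → (-5.75,-1.79)
v5: (-0.5,3.5) → rotate → (3.17842,-1.54844) → ×s → (5.98072,-2.91364) → (5.98,-2.91)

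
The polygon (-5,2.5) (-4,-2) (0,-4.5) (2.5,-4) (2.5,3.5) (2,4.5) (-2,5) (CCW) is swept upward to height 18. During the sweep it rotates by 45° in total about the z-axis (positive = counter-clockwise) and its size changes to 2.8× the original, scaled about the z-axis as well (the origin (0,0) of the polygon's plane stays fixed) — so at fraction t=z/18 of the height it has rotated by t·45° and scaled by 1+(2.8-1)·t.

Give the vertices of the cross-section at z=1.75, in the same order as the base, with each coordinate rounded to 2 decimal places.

t = z/height = 1.75/18 = 0.0972222
s = 1 + (scale-1)·z/height = 1 + (2.8-1)·1.75/18 = 1.175000
θ = twist·z/height = 45°·1.75/18 = 4.3750° = 0.076358 rad
cos θ = 0.997086, sin θ = 0.076284 (intermediates below are computed at full precision and shown rounded to 5 d.p.)
v1: (-5,2.5) → rotate → (-5.17614,2.11130) → ×s → (-6.08197,2.48077) → (-6.08,2.48)
v2: (-4,-2) → rotate → (-3.83578,-2.29931) → ×s → (-4.50704,-2.70169) → (-4.51,-2.70)
v3: (0,-4.5) → rotate → (0.34328,-4.48689) → ×s → (0.40335,-5.27209) → (0.40,-5.27)
v4: (2.5,-4) → rotate → (2.79785,-3.79763) → ×s → (3.28748,-4.46222) → (3.29,-4.46)
v5: (2.5,3.5) → rotate → (2.22572,3.68051) → ×s → (2.61522,4.32460) → (2.62,4.32)
v6: (2,4.5) → rotate → (1.65089,4.63946) → ×s → (1.93980,5.45136) → (1.94,5.45)
v7: (-2,5) → rotate → (-2.37559,4.83286) → ×s → (-2.79132,5.67861) → (-2.79,5.68)

Cross-section at z=1.75: (-6.08,2.48) (-4.51,-2.70) (0.40,-5.27) (3.29,-4.46) (2.62,4.32) (1.94,5.45) (-2.79,5.68)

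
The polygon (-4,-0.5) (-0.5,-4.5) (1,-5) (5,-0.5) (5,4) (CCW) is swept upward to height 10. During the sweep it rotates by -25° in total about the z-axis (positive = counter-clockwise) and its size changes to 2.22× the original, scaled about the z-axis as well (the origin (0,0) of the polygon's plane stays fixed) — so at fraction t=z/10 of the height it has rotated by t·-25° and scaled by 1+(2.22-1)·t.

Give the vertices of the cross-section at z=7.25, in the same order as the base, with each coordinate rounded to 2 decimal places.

t = z/height = 7.25/10 = 0.725
s = 1 + (scale-1)·z/height = 1 + (2.22-1)·7.25/10 = 1.884500
θ = twist·z/height = -25°·7.25/10 = -18.1250° = -0.316341 rad
cos θ = 0.950380, sin θ = -0.311091 (intermediates below are computed at full precision and shown rounded to 5 d.p.)
v1: (-4,-0.5) → rotate → (-3.95707,0.76917) → ×s → (-7.45709,1.44951) → (-7.46,1.45)
v2: (-0.5,-4.5) → rotate → (-1.87510,-4.12116) → ×s → (-3.53363,-7.76634) → (-3.53,-7.77)
v3: (1,-5) → rotate → (-0.60508,-5.06299) → ×s → (-1.14027,-9.54121) → (-1.14,-9.54)
v4: (5,-0.5) → rotate → (4.59635,-2.03065) → ×s → (8.66183,-3.82675) → (8.66,-3.83)
v5: (5,4) → rotate → (5.99626,2.24606) → ×s → (11.29996,4.23271) → (11.30,4.23)

Cross-section at z=7.25: (-7.46,1.45) (-3.53,-7.77) (-1.14,-9.54) (8.66,-3.83) (11.30,4.23)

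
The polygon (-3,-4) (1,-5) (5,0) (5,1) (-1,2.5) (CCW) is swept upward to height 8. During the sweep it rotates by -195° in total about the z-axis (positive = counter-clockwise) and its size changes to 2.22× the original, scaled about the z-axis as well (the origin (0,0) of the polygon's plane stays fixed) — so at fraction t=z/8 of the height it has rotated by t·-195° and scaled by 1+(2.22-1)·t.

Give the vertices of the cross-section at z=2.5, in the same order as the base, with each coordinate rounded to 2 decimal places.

t = z/height = 2.5/8 = 0.3125
s = 1 + (scale-1)·z/height = 1 + (2.22-1)·2.5/8 = 1.381250
θ = twist·z/height = -195°·2.5/8 = -60.9375° = -1.063560 rad
cos θ = 0.485763, sin θ = -0.874090 (intermediates below are computed at full precision and shown rounded to 5 d.p.)
v1: (-3,-4) → rotate → (-4.95365,0.67922) → ×s → (-6.84223,0.93817) → (-6.84,0.94)
v2: (1,-5) → rotate → (-3.88469,-3.30291) → ×s → (-5.36573,-4.56214) → (-5.37,-4.56)
v3: (5,0) → rotate → (2.42882,-4.37045) → ×s → (3.35480,-6.03669) → (3.35,-6.04)
v4: (5,1) → rotate → (3.30291,-3.88469) → ×s → (4.56214,-5.36573) → (4.56,-5.37)
v5: (-1,2.5) → rotate → (1.69946,2.08850) → ×s → (2.34738,2.88474) → (2.35,2.88)

Cross-section at z=2.5: (-6.84,0.94) (-5.37,-4.56) (3.35,-6.04) (4.56,-5.37) (2.35,2.88)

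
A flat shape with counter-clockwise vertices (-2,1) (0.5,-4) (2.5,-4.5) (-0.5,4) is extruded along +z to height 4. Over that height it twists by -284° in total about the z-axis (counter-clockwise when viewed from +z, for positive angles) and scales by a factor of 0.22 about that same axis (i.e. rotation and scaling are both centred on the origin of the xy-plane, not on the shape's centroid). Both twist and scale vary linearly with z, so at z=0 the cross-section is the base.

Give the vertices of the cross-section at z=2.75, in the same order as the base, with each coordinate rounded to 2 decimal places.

t = z/height = 2.75/4 = 0.6875
s = 1 + (scale-1)·z/height = 1 + (0.22-1)·2.75/4 = 0.463750
θ = twist·z/height = -284°·2.75/4 = -195.2500° = -3.407755 rad
cos θ = -0.964787, sin θ = 0.263031 (intermediates below are computed at full precision and shown rounded to 5 d.p.)
v1: (-2,1) → rotate → (1.66654,-1.49085) → ×s → (0.77286,-0.69138) → (0.77,-0.69)
v2: (0.5,-4) → rotate → (0.56973,3.99066) → ×s → (0.26421,1.85067) → (0.26,1.85)
v3: (2.5,-4.5) → rotate → (-1.22833,4.99912) → ×s → (-0.56964,2.31834) → (-0.57,2.32)
v4: (-0.5,4) → rotate → (-0.56973,-3.99066) → ×s → (-0.26421,-1.85067) → (-0.26,-1.85)

Cross-section at z=2.75: (0.77,-0.69) (0.26,1.85) (-0.57,2.32) (-0.26,-1.85)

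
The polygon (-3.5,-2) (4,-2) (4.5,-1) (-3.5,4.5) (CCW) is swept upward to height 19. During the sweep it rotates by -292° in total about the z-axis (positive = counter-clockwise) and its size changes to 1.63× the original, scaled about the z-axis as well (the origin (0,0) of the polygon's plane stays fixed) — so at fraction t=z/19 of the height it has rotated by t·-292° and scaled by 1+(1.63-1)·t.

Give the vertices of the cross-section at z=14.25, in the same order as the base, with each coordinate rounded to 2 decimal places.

Cross-section at z=14.25: (5.86,-0.95) (-2.72,6.00) (-4.22,5.31) (-0.16,-8.39)

t = z/height = 14.25/19 = 0.75
s = 1 + (scale-1)·z/height = 1 + (1.63-1)·14.25/19 = 1.472500
θ = twist·z/height = -292°·14.25/19 = -219.0000° = -3.822271 rad
cos θ = -0.777146, sin θ = 0.629320 (intermediates below are computed at full precision and shown rounded to 5 d.p.)
v1: (-3.5,-2) → rotate → (3.97865,-0.64833) → ×s → (5.85856,-0.95467) → (5.86,-0.95)
v2: (4,-2) → rotate → (-1.84994,4.07157) → ×s → (-2.72404,5.99539) → (-2.72,6.00)
v3: (4.5,-1) → rotate → (-2.86784,3.60909) → ×s → (-4.22289,5.31438) → (-4.22,5.31)
v4: (-3.5,4.5) → rotate → (-0.11193,-5.69978) → ×s → (-0.16482,-8.39292) → (-0.16,-8.39)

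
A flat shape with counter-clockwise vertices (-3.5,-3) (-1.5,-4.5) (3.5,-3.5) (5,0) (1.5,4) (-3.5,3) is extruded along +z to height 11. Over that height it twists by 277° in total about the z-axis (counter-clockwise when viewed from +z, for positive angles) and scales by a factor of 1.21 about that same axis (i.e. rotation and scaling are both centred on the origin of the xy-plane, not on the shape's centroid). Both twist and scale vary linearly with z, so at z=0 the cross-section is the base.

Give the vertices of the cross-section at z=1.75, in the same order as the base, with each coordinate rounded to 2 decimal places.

t = z/height = 1.75/11 = 0.159091
s = 1 + (scale-1)·z/height = 1 + (1.21-1)·1.75/11 = 1.033409
θ = twist·z/height = 277°·1.75/11 = 44.0682° = 0.769135 rad
cos θ = 0.718513, sin θ = 0.695514 (intermediates below are computed at full precision and shown rounded to 5 d.p.)
v1: (-3.5,-3) → rotate → (-0.42825,-4.58984) → ×s → (-0.44256,-4.74318) → (-0.44,-4.74)
v2: (-1.5,-4.5) → rotate → (2.05204,-4.27658) → ×s → (2.12060,-4.41945) → (2.12,-4.42)
v3: (3.5,-3.5) → rotate → (4.94909,-0.08050) → ×s → (5.11444,-0.08318) → (5.11,-0.08)
v4: (5,0) → rotate → (3.59256,3.47757) → ×s → (3.71259,3.59375) → (3.71,3.59)
v5: (1.5,4) → rotate → (-1.70429,3.91732) → ×s → (-1.76123,4.04820) → (-1.76,4.05)
v6: (-3.5,3) → rotate → (-4.60134,-0.27876) → ×s → (-4.75506,-0.28807) → (-4.76,-0.29)

Cross-section at z=1.75: (-0.44,-4.74) (2.12,-4.42) (5.11,-0.08) (3.71,3.59) (-1.76,4.05) (-4.76,-0.29)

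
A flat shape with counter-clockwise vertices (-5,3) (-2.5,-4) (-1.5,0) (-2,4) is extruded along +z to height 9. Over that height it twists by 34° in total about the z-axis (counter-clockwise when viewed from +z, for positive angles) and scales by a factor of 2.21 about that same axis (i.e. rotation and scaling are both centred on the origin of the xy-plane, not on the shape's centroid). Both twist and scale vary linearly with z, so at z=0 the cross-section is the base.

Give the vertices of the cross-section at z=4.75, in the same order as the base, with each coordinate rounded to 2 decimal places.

t = z/height = 4.75/9 = 0.527778
s = 1 + (scale-1)·z/height = 1 + (2.21-1)·4.75/9 = 1.638611
θ = twist·z/height = 34°·4.75/9 = 17.9444° = 0.313190 rad
cos θ = 0.951356, sin θ = 0.308095 (intermediates below are computed at full precision and shown rounded to 5 d.p.)
v1: (-5,3) → rotate → (-5.68106,1.31359) → ×s → (-9.30905,2.15247) → (-9.31,2.15)
v2: (-2.5,-4) → rotate → (-1.14601,-4.57566) → ×s → (-1.87787,-7.49773) → (-1.88,-7.50)
v3: (-1.5,0) → rotate → (-1.42703,-0.46214) → ×s → (-2.33835,-0.75727) → (-2.34,-0.76)
v4: (-2,4) → rotate → (-3.13509,3.18923) → ×s → (-5.13719,5.22591) → (-5.14,5.23)

Cross-section at z=4.75: (-9.31,2.15) (-1.88,-7.50) (-2.34,-0.76) (-5.14,5.23)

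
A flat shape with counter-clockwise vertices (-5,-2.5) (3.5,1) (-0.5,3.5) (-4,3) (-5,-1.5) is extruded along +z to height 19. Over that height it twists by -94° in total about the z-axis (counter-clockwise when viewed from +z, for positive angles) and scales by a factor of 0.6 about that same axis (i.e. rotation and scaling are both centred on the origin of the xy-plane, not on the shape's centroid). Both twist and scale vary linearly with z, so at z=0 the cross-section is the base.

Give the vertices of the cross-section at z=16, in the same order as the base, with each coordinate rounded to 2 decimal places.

t = z/height = 16/19 = 0.842105
s = 1 + (scale-1)·z/height = 1 + (0.6-1)·16/19 = 0.663158
θ = twist·z/height = -94°·16/19 = -79.1579° = -1.381566 rad
cos θ = 0.188103, sin θ = -0.982149 (intermediates below are computed at full precision and shown rounded to 5 d.p.)
v1: (-5,-2.5) → rotate → (-3.39589,4.44049) → ×s → (-2.25201,2.94475) → (-2.25,2.94)
v2: (3.5,1) → rotate → (1.64051,-3.24942) → ×s → (1.08792,-2.15488) → (1.09,-2.15)
v3: (-0.5,3.5) → rotate → (3.34347,1.14944) → ×s → (2.21725,0.76226) → (2.22,0.76)
v4: (-4,3) → rotate → (2.19404,4.49291) → ×s → (1.45499,2.97951) → (1.45,2.98)
v5: (-5,-1.5) → rotate → (-2.41374,4.62859) → ×s → (-1.60069,3.06949) → (-1.60,3.07)

Cross-section at z=16: (-2.25,2.94) (1.09,-2.15) (2.22,0.76) (1.45,2.98) (-1.60,3.07)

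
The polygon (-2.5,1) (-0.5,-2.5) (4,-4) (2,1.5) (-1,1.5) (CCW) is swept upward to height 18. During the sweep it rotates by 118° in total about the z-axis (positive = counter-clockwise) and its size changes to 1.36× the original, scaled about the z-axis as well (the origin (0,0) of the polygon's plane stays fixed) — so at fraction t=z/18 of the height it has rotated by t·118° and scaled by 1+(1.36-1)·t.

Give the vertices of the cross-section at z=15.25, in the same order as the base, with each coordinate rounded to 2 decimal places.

Cross-section at z=15.25: (-0.72,-3.44) (3.33,-0.08) (4.24,6.05) (-2.38,2.23) (-1.70,-1.62)

t = z/height = 15.25/18 = 0.847222
s = 1 + (scale-1)·z/height = 1 + (1.36-1)·15.25/18 = 1.305000
θ = twist·z/height = 118°·15.25/18 = 99.9722° = 1.744844 rad
cos θ = -0.173171, sin θ = 0.984892 (intermediates below are computed at full precision and shown rounded to 5 d.p.)
v1: (-2.5,1) → rotate → (-0.55197,-2.63540) → ×s → (-0.72031,-3.43920) → (-0.72,-3.44)
v2: (-0.5,-2.5) → rotate → (2.54881,-0.05952) → ×s → (3.32620,-0.07767) → (3.33,-0.08)
v3: (4,-4) → rotate → (3.24688,4.63225) → ×s → (4.23718,6.04509) → (4.24,6.05)
v4: (2,1.5) → rotate → (-1.82368,1.71003) → ×s → (-2.37990,2.23159) → (-2.38,2.23)
v5: (-1,1.5) → rotate → (-1.30417,-1.24465) → ×s → (-1.70194,-1.62427) → (-1.70,-1.62)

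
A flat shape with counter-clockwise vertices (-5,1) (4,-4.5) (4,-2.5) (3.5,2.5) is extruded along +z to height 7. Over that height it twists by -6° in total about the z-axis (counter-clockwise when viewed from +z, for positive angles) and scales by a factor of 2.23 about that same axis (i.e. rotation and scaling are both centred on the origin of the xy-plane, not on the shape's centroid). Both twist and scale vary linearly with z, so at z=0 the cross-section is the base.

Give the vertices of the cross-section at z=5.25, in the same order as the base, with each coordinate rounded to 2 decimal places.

t = z/height = 5.25/7 = 0.75
s = 1 + (scale-1)·z/height = 1 + (2.23-1)·5.25/7 = 1.922500
θ = twist·z/height = -6°·5.25/7 = -4.5000° = -0.078540 rad
cos θ = 0.996917, sin θ = -0.078459 (intermediates below are computed at full precision and shown rounded to 5 d.p.)
v1: (-5,1) → rotate → (-4.90613,1.38921) → ×s → (-9.43203,2.67076) → (-9.43,2.67)
v2: (4,-4.5) → rotate → (3.63460,-4.79996) → ×s → (6.98753,-9.22793) → (6.99,-9.23)
v3: (4,-2.5) → rotate → (3.79152,-2.80613) → ×s → (7.28920,-5.39478) → (7.29,-5.39)
v4: (3.5,2.5) → rotate → (3.68536,2.21769) → ×s → (7.08510,4.26350) → (7.09,4.26)

Cross-section at z=5.25: (-9.43,2.67) (6.99,-9.23) (7.29,-5.39) (7.09,4.26)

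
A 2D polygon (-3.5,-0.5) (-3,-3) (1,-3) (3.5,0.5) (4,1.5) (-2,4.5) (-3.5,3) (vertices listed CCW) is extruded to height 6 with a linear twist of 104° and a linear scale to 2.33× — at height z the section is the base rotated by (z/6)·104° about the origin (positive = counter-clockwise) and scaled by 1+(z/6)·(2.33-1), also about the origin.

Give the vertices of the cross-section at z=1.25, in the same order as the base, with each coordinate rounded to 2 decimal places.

t = z/height = 1.25/6 = 0.208333
s = 1 + (scale-1)·z/height = 1 + (2.33-1)·1.25/6 = 1.277083
θ = twist·z/height = 104°·1.25/6 = 21.6667° = 0.378155 rad
cos θ = 0.929348, sin θ = 0.369206 (intermediates below are computed at full precision and shown rounded to 5 d.p.)
v1: (-3.5,-0.5) → rotate → (-3.06811,-1.75690) → ×s → (-3.91824,-2.24370) → (-3.92,-2.24)
v2: (-3,-3) → rotate → (-1.68042,-3.89566) → ×s → (-2.14604,-4.97508) → (-2.15,-4.98)
v3: (1,-3) → rotate → (2.03697,-2.41884) → ×s → (2.60138,-3.08906) → (2.60,-3.09)
v4: (3.5,0.5) → rotate → (3.06811,1.75690) → ×s → (3.91824,2.24370) → (3.92,2.24)
v5: (4,1.5) → rotate → (3.16358,2.87085) → ×s → (4.04016,3.66631) → (4.04,3.67)
v6: (-2,4.5) → rotate → (-3.52012,3.44365) → ×s → (-4.49549,4.39783) → (-4.50,4.40)
v7: (-3.5,3) → rotate → (-4.36033,1.49582) → ×s → (-5.56851,1.91029) → (-5.57,1.91)

Cross-section at z=1.25: (-3.92,-2.24) (-2.15,-4.98) (2.60,-3.09) (3.92,2.24) (4.04,3.67) (-4.50,4.40) (-5.57,1.91)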